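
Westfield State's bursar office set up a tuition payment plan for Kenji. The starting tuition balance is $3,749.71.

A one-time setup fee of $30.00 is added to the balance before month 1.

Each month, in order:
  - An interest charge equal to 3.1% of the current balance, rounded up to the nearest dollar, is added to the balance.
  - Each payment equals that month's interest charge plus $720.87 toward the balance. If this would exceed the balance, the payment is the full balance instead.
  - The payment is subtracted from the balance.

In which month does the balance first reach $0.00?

6

Month 1: $3,779.71 +$118.00 interest = $3,897.71; pay $838.87 → $3,058.84
Month 2: $3,058.84 +$95.00 interest = $3,153.84; pay $815.87 → $2,337.97
Month 3: $2,337.97 +$73.00 interest = $2,410.97; pay $793.87 → $1,617.10
Month 4: $1,617.10 +$51.00 interest = $1,668.10; pay $771.87 → $896.23
Month 5: $896.23 +$28.00 interest = $924.23; pay $748.87 → $175.36
Month 6: $175.36 +$6.00 interest = $181.36; pay $181.36 → $0.00
Balance reaches $0.00 in month 6.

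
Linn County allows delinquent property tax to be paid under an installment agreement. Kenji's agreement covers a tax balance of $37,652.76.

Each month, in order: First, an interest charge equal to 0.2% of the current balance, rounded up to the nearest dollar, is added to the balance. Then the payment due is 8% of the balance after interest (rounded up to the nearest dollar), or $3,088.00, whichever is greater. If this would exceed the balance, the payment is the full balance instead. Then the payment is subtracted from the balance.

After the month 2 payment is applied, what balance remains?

$31,622.76

Month 1: opening $37,652.76; interest $76.00 → $37,728.76; payment $3,088.00; balance $34,640.76
Month 2: opening $34,640.76; interest $70.00 → $34,710.76; payment $3,088.00; balance $31,622.76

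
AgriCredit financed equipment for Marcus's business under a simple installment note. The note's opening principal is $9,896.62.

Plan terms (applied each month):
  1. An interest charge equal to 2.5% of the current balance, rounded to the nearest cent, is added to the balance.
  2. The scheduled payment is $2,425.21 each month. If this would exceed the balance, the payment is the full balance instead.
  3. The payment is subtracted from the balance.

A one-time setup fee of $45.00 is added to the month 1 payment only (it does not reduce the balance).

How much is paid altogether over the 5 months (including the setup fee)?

$10,620.46

Month 1: $9,896.62 +$247.42 interest = $10,144.04; pay $2,425.21 (+ $45.00 fee) → $7,718.83
Month 2: $7,718.83 +$192.97 interest = $7,911.80; pay $2,425.21 → $5,486.59
Month 3: $5,486.59 +$137.16 interest = $5,623.75; pay $2,425.21 → $3,198.54
Month 4: $3,198.54 +$79.96 interest = $3,278.50; pay $2,425.21 → $853.29
Month 5: $853.29 +$21.33 interest = $874.62; pay $874.62 → $0.00
Total paid: $10,620.46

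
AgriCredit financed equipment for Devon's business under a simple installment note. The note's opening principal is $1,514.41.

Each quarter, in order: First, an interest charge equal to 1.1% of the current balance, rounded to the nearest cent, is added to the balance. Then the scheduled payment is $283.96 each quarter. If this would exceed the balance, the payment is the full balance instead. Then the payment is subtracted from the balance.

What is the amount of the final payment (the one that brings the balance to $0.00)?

$149.81

Quarter 1: opening $1,514.41; interest $16.66 → $1,531.07; payment $283.96; balance $1,247.11
Quarter 2: opening $1,247.11; interest $13.72 → $1,260.83; payment $283.96; balance $976.87
Quarter 3: opening $976.87; interest $10.75 → $987.62; payment $283.96; balance $703.66
Quarter 4: opening $703.66; interest $7.74 → $711.40; payment $283.96; balance $427.44
Quarter 5: opening $427.44; interest $4.70 → $432.14; payment $283.96; balance $148.18
Quarter 6: opening $148.18; interest $1.63 → $149.81; payment $149.81; balance $0.00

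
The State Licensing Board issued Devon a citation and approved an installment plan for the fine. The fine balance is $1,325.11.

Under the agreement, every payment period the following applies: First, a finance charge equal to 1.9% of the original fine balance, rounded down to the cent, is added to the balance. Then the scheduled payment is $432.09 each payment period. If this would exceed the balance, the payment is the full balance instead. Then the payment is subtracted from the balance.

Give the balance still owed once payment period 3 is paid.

$104.35

Payment period 1: $1,325.11 +$25.17 interest = $1,350.28; pay $432.09 → $918.19
Payment period 2: $918.19 +$25.17 interest = $943.36; pay $432.09 → $511.27
Payment period 3: $511.27 +$25.17 interest = $536.44; pay $432.09 → $104.35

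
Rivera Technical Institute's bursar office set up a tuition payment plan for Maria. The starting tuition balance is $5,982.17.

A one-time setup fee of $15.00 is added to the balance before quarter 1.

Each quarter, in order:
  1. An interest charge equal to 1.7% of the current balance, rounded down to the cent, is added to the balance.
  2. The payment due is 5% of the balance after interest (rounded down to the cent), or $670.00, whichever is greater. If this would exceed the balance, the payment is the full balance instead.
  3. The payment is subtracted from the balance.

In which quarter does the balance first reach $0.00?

# | Opening | Interest | Payment | End bal
1 | $5,997.17 | $101.95 | $670.00 | $5,429.12
2 | $5,429.12 | $92.29 | $670.00 | $4,851.41
3 | $4,851.41 | $82.47 | $670.00 | $4,263.88
4 | $4,263.88 | $72.48 | $670.00 | $3,666.36
5 | $3,666.36 | $62.32 | $670.00 | $3,058.68
6 | $3,058.68 | $51.99 | $670.00 | $2,440.67
7 | $2,440.67 | $41.49 | $670.00 | $1,812.16
8 | $1,812.16 | $30.80 | $670.00 | $1,172.96
9 | $1,172.96 | $19.94 | $670.00 | $522.90
10 | $522.90 | $8.88 | $531.78 | $0.00
Balance reaches $0.00 in quarter 10.

10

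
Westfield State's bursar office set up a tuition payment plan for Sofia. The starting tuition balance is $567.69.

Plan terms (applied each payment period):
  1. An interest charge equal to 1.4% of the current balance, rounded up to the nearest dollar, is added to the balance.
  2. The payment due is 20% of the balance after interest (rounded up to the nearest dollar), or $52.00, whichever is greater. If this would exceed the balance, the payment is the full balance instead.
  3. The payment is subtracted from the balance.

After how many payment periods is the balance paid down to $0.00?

9

Payment period 1: $567.69 +$8.00 interest = $575.69; pay $116.00 → $459.69
Payment period 2: $459.69 +$7.00 interest = $466.69; pay $94.00 → $372.69
Payment period 3: $372.69 +$6.00 interest = $378.69; pay $76.00 → $302.69
Payment period 4: $302.69 +$5.00 interest = $307.69; pay $62.00 → $245.69
Payment period 5: $245.69 +$4.00 interest = $249.69; pay $52.00 → $197.69
Payment period 6: $197.69 +$3.00 interest = $200.69; pay $52.00 → $148.69
Payment period 7: $148.69 +$3.00 interest = $151.69; pay $52.00 → $99.69
Payment period 8: $99.69 +$2.00 interest = $101.69; pay $52.00 → $49.69
Payment period 9: $49.69 +$1.00 interest = $50.69; pay $50.69 → $0.00
Balance reaches $0.00 in payment period 9.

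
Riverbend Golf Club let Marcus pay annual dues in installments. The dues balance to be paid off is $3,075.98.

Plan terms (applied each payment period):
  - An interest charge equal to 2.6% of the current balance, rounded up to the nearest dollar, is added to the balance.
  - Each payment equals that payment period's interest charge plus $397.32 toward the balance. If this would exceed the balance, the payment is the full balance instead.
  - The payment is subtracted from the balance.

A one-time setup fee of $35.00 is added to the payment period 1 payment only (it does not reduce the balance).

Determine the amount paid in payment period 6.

Payment period 1: opening $3,075.98; interest $80.00 → $3,155.98; payment $477.32 (+ $35.00 fee); balance $2,678.66
Payment period 2: opening $2,678.66; interest $70.00 → $2,748.66; payment $467.32; balance $2,281.34
Payment period 3: opening $2,281.34; interest $60.00 → $2,341.34; payment $457.32; balance $1,884.02
Payment period 4: opening $1,884.02; interest $49.00 → $1,933.02; payment $446.32; balance $1,486.70
Payment period 5: opening $1,486.70; interest $39.00 → $1,525.70; payment $436.32; balance $1,089.38
Payment period 6: opening $1,089.38; interest $29.00 → $1,118.38; payment $426.32; balance $692.06

$426.32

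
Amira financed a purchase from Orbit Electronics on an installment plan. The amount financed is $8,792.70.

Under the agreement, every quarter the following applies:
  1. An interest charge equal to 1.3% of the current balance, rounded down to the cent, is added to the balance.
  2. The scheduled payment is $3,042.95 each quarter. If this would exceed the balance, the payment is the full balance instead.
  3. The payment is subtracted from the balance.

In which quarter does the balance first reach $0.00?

3

# | Opening | Interest | Payment | End bal
1 | $8,792.70 | $114.30 | $3,042.95 | $5,864.05
2 | $5,864.05 | $76.23 | $3,042.95 | $2,897.33
3 | $2,897.33 | $37.66 | $2,934.99 | $0.00
Balance reaches $0.00 in quarter 3.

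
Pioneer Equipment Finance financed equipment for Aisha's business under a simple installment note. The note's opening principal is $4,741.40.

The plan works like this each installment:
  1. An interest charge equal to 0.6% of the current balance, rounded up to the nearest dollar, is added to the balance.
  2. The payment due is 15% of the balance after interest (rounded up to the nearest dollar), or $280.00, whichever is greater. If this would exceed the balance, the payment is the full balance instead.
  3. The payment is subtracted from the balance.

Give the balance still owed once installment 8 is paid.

Installment 1: $4,741.40 +$29.00 interest = $4,770.40; pay $716.00 → $4,054.40
Installment 2: $4,054.40 +$25.00 interest = $4,079.40; pay $612.00 → $3,467.40
Installment 3: $3,467.40 +$21.00 interest = $3,488.40; pay $524.00 → $2,964.40
Installment 4: $2,964.40 +$18.00 interest = $2,982.40; pay $448.00 → $2,534.40
Installment 5: $2,534.40 +$16.00 interest = $2,550.40; pay $383.00 → $2,167.40
Installment 6: $2,167.40 +$14.00 interest = $2,181.40; pay $328.00 → $1,853.40
Installment 7: $1,853.40 +$12.00 interest = $1,865.40; pay $280.00 → $1,585.40
Installment 8: $1,585.40 +$10.00 interest = $1,595.40; pay $280.00 → $1,315.40

$1,315.40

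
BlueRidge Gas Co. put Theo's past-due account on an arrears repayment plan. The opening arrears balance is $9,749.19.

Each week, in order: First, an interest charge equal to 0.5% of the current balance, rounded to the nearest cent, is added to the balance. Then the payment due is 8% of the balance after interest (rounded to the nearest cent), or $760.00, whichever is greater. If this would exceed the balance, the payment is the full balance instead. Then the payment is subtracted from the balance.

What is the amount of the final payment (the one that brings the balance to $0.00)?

$196.02

# | Opening | Interest | Payment | End bal
1 | $9,749.19 | $48.75 | $783.84 | $9,014.10
2 | $9,014.10 | $45.07 | $760.00 | $8,299.17
3 | $8,299.17 | $41.50 | $760.00 | $7,580.67
4 | $7,580.67 | $37.90 | $760.00 | $6,858.57
5 | $6,858.57 | $34.29 | $760.00 | $6,132.86
6 | $6,132.86 | $30.66 | $760.00 | $5,403.52
7 | $5,403.52 | $27.02 | $760.00 | $4,670.54
8 | $4,670.54 | $23.35 | $760.00 | $3,933.89
9 | $3,933.89 | $19.67 | $760.00 | $3,193.56
10 | $3,193.56 | $15.97 | $760.00 | $2,449.53
11 | $2,449.53 | $12.25 | $760.00 | $1,701.78
12 | $1,701.78 | $8.51 | $760.00 | $950.29
13 | $950.29 | $4.75 | $760.00 | $195.04
14 | $195.04 | $0.98 | $196.02 | $0.00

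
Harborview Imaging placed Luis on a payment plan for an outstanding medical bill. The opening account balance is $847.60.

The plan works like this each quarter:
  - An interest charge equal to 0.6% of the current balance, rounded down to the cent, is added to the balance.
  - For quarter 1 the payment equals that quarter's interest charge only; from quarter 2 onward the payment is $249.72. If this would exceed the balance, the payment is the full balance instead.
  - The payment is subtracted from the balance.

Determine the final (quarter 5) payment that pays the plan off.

$109.92

Quarter 1: opening $847.60; interest $5.08 → $852.68; payment $5.08; balance $847.60
Quarter 2: opening $847.60; interest $5.08 → $852.68; payment $249.72; balance $602.96
Quarter 3: opening $602.96; interest $3.61 → $606.57; payment $249.72; balance $356.85
Quarter 4: opening $356.85; interest $2.14 → $358.99; payment $249.72; balance $109.27
Quarter 5: opening $109.27; interest $0.65 → $109.92; payment $109.92; balance $0.00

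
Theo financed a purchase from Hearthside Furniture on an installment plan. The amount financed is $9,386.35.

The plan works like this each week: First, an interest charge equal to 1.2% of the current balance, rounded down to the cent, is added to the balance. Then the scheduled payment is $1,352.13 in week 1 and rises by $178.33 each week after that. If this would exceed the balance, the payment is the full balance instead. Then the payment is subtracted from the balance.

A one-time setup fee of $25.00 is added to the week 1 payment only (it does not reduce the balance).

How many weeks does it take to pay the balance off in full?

Week 1: opening $9,386.35; interest $112.63 → $9,498.98; payment $1,352.13 (+ $25.00 fee); balance $8,146.85
Week 2: opening $8,146.85; interest $97.76 → $8,244.61; payment $1,530.46; balance $6,714.15
Week 3: opening $6,714.15; interest $80.56 → $6,794.71; payment $1,708.79; balance $5,085.92
Week 4: opening $5,085.92; interest $61.03 → $5,146.95; payment $1,887.12; balance $3,259.83
Week 5: opening $3,259.83; interest $39.11 → $3,298.94; payment $2,065.45; balance $1,233.49
Week 6: opening $1,233.49; interest $14.80 → $1,248.29; payment $1,248.29; balance $0.00
Balance reaches $0.00 in week 6.

6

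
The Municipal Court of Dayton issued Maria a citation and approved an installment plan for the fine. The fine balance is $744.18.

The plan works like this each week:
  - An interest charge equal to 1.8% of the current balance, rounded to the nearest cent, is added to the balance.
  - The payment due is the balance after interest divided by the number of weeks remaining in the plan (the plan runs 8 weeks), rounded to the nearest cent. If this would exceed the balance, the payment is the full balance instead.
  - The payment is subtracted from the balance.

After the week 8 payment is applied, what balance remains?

Week 1: opening $744.18; interest $13.40 → $757.58; payment $94.70; balance $662.88
Week 2: opening $662.88; interest $11.93 → $674.81; payment $96.40; balance $578.41
Week 3: opening $578.41; interest $10.41 → $588.82; payment $98.14; balance $490.68
Week 4: opening $490.68; interest $8.83 → $499.51; payment $99.90; balance $399.61
Week 5: opening $399.61; interest $7.19 → $406.80; payment $101.70; balance $305.10
Week 6: opening $305.10; interest $5.49 → $310.59; payment $103.53; balance $207.06
Week 7: opening $207.06; interest $3.73 → $210.79; payment $105.40; balance $105.39
Week 8: opening $105.39; interest $1.90 → $107.29; payment $107.29; balance $0.00

$0.00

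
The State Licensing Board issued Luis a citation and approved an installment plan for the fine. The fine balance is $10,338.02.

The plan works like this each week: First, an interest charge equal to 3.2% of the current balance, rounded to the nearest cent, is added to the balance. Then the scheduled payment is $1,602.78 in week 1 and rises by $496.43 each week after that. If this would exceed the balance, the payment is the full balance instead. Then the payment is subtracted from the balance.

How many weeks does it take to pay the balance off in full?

5

Week 1: $10,338.02 +$330.82 interest = $10,668.84; pay $1,602.78 → $9,066.06
Week 2: $9,066.06 +$290.11 interest = $9,356.17; pay $2,099.21 → $7,256.96
Week 3: $7,256.96 +$232.22 interest = $7,489.18; pay $2,595.64 → $4,893.54
Week 4: $4,893.54 +$156.59 interest = $5,050.13; pay $3,092.07 → $1,958.06
Week 5: $1,958.06 +$62.66 interest = $2,020.72; pay $2,020.72 → $0.00
Balance reaches $0.00 in week 5.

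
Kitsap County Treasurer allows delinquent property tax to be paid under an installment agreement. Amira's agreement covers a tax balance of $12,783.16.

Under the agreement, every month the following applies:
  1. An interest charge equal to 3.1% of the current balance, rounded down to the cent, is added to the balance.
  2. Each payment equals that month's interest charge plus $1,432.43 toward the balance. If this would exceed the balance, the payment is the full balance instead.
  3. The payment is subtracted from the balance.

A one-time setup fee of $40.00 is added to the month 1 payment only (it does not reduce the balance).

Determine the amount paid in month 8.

Month 1: $12,783.16 +$396.27 interest = $13,179.43; pay $1,828.70 (+ $40.00 fee) → $11,350.73
Month 2: $11,350.73 +$351.87 interest = $11,702.60; pay $1,784.30 → $9,918.30
Month 3: $9,918.30 +$307.46 interest = $10,225.76; pay $1,739.89 → $8,485.87
Month 4: $8,485.87 +$263.06 interest = $8,748.93; pay $1,695.49 → $7,053.44
Month 5: $7,053.44 +$218.65 interest = $7,272.09; pay $1,651.08 → $5,621.01
Month 6: $5,621.01 +$174.25 interest = $5,795.26; pay $1,606.68 → $4,188.58
Month 7: $4,188.58 +$129.84 interest = $4,318.42; pay $1,562.27 → $2,756.15
Month 8: $2,756.15 +$85.44 interest = $2,841.59; pay $1,517.87 → $1,323.72

$1,517.87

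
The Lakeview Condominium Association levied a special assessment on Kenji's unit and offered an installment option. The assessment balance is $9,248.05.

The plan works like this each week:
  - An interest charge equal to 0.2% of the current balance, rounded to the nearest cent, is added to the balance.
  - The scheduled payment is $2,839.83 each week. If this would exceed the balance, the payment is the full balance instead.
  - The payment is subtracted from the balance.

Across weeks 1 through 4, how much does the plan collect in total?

$9,288.13

# | Opening | Interest | Payment | End bal
1 | $9,248.05 | $18.50 | $2,839.83 | $6,426.72
2 | $6,426.72 | $12.85 | $2,839.83 | $3,599.74
3 | $3,599.74 | $7.20 | $2,839.83 | $767.11
4 | $767.11 | $1.53 | $768.64 | $0.00
Total paid: $9,288.13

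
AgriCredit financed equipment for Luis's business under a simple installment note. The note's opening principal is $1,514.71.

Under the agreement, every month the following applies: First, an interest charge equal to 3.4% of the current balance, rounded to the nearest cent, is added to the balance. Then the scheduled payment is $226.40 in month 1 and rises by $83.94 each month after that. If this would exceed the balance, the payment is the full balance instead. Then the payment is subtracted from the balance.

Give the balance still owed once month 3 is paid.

$717.29

# | Opening | Interest | Payment | End bal
1 | $1,514.71 | $51.50 | $226.40 | $1,339.81
2 | $1,339.81 | $45.55 | $310.34 | $1,075.02
3 | $1,075.02 | $36.55 | $394.28 | $717.29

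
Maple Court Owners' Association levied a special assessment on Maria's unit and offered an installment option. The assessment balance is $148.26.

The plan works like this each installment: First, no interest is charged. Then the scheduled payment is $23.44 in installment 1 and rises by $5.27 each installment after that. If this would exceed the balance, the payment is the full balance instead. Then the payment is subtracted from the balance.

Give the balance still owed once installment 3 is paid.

$62.13

Installment 1: opening $148.26; payment $23.44; balance $124.82
Installment 2: opening $124.82; payment $28.71; balance $96.11
Installment 3: opening $96.11; payment $33.98; balance $62.13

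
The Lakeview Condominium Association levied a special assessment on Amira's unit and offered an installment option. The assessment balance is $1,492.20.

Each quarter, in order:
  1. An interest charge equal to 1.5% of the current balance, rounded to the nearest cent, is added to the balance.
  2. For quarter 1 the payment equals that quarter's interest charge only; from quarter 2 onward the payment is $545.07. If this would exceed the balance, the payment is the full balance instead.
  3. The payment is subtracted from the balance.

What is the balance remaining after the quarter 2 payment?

Quarter 1: opening $1,492.20; interest $22.38 → $1,514.58; payment $22.38; balance $1,492.20
Quarter 2: opening $1,492.20; interest $22.38 → $1,514.58; payment $545.07; balance $969.51

$969.51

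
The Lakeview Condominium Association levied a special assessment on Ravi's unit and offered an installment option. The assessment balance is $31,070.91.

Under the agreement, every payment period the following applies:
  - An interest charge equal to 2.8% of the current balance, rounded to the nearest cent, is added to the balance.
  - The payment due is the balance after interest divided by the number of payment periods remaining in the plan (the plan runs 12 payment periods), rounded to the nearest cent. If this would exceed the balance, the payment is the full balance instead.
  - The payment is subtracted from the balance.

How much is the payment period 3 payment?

Payment period 1: opening $31,070.91; interest $869.99 → $31,940.90; payment $2,661.74; balance $29,279.16
Payment period 2: opening $29,279.16; interest $819.82 → $30,098.98; payment $2,736.27; balance $27,362.71
Payment period 3: opening $27,362.71; interest $766.16 → $28,128.87; payment $2,812.89; balance $25,315.98

$2,812.89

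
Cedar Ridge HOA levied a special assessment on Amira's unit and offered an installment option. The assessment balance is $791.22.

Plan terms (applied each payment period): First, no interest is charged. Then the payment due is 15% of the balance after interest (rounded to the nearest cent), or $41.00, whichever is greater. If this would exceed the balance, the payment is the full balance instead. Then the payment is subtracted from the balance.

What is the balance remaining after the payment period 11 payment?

Payment period 1: opening $791.22; payment $118.68; balance $672.54
Payment period 2: opening $672.54; payment $100.88; balance $571.66
Payment period 3: opening $571.66; payment $85.75; balance $485.91
Payment period 4: opening $485.91; payment $72.89; balance $413.02
Payment period 5: opening $413.02; payment $61.95; balance $351.07
Payment period 6: opening $351.07; payment $52.66; balance $298.41
Payment period 7: opening $298.41; payment $44.76; balance $253.65
Payment period 8: opening $253.65; payment $41.00; balance $212.65
Payment period 9: opening $212.65; payment $41.00; balance $171.65
Payment period 10: opening $171.65; payment $41.00; balance $130.65
Payment period 11: opening $130.65; payment $41.00; balance $89.65

$89.65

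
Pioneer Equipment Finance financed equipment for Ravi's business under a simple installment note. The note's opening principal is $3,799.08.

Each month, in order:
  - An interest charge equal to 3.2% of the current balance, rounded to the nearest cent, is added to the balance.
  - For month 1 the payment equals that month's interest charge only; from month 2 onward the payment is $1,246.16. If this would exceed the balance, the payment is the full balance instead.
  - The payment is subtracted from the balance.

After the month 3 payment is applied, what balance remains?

$1,513.91

Month 1: $3,799.08 +$121.57 interest = $3,920.65; pay $121.57 → $3,799.08
Month 2: $3,799.08 +$121.57 interest = $3,920.65; pay $1,246.16 → $2,674.49
Month 3: $2,674.49 +$85.58 interest = $2,760.07; pay $1,246.16 → $1,513.91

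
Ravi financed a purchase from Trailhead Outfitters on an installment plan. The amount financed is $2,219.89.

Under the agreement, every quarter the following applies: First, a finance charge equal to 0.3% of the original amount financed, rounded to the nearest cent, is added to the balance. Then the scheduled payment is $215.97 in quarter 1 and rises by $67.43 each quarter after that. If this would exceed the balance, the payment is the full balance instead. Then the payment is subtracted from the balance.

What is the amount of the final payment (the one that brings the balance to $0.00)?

Quarter 1: opening $2,219.89; interest $6.66 → $2,226.55; payment $215.97; balance $2,010.58
Quarter 2: opening $2,010.58; interest $6.66 → $2,017.24; payment $283.40; balance $1,733.84
Quarter 3: opening $1,733.84; interest $6.66 → $1,740.50; payment $350.83; balance $1,389.67
Quarter 4: opening $1,389.67; interest $6.66 → $1,396.33; payment $418.26; balance $978.07
Quarter 5: opening $978.07; interest $6.66 → $984.73; payment $485.69; balance $499.04
Quarter 6: opening $499.04; interest $6.66 → $505.70; payment $505.70; balance $0.00

$505.70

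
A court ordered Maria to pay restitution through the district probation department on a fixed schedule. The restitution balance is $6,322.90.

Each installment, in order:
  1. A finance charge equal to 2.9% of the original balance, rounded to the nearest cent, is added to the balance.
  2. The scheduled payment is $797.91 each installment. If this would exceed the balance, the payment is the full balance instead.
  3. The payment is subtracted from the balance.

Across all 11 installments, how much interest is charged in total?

Installment 1: $6,322.90 +$183.36 interest = $6,506.26; pay $797.91 → $5,708.35
Installment 2: $5,708.35 +$183.36 interest = $5,891.71; pay $797.91 → $5,093.80
Installment 3: $5,093.80 +$183.36 interest = $5,277.16; pay $797.91 → $4,479.25
Installment 4: $4,479.25 +$183.36 interest = $4,662.61; pay $797.91 → $3,864.70
Installment 5: $3,864.70 +$183.36 interest = $4,048.06; pay $797.91 → $3,250.15
Installment 6: $3,250.15 +$183.36 interest = $3,433.51; pay $797.91 → $2,635.60
Installment 7: $2,635.60 +$183.36 interest = $2,818.96; pay $797.91 → $2,021.05
Installment 8: $2,021.05 +$183.36 interest = $2,204.41; pay $797.91 → $1,406.50
Installment 9: $1,406.50 +$183.36 interest = $1,589.86; pay $797.91 → $791.95
Installment 10: $791.95 +$183.36 interest = $975.31; pay $797.91 → $177.40
Installment 11: $177.40 +$183.36 interest = $360.76; pay $360.76 → $0.00
Total interest: $183.36 + $183.36 + $183.36 + $183.36 + $183.36 + $183.36 + $183.36 + $183.36 + $183.36 + $183.36 + $183.36 = $2,016.96

$2,016.96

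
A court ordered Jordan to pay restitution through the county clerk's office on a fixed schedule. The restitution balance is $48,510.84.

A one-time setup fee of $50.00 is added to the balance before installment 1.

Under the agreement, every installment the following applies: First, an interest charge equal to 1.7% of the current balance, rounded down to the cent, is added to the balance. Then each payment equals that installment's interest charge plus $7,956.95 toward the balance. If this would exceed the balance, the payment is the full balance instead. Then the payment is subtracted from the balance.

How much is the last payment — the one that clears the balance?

$833.06

Installment 1: opening $48,560.84; interest $825.53 → $49,386.37; payment $8,782.48; balance $40,603.89
Installment 2: opening $40,603.89; interest $690.26 → $41,294.15; payment $8,647.21; balance $32,646.94
Installment 3: opening $32,646.94; interest $554.99 → $33,201.93; payment $8,511.94; balance $24,689.99
Installment 4: opening $24,689.99; interest $419.72 → $25,109.71; payment $8,376.67; balance $16,733.04
Installment 5: opening $16,733.04; interest $284.46 → $17,017.50; payment $8,241.41; balance $8,776.09
Installment 6: opening $8,776.09; interest $149.19 → $8,925.28; payment $8,106.14; balance $819.14
Installment 7: opening $819.14; interest $13.92 → $833.06; payment $833.06; balance $0.00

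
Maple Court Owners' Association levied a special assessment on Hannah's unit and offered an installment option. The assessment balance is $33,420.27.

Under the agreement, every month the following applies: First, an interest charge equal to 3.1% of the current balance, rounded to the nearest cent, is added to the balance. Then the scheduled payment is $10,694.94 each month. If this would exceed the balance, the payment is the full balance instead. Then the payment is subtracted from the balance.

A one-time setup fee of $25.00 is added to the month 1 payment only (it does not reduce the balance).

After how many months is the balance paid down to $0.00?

Month 1: opening $33,420.27; interest $1,036.03 → $34,456.30; payment $10,694.94 (+ $25.00 fee); balance $23,761.36
Month 2: opening $23,761.36; interest $736.60 → $24,497.96; payment $10,694.94; balance $13,803.02
Month 3: opening $13,803.02; interest $427.89 → $14,230.91; payment $10,694.94; balance $3,535.97
Month 4: opening $3,535.97; interest $109.62 → $3,645.59; payment $3,645.59; balance $0.00
Balance reaches $0.00 in month 4.

4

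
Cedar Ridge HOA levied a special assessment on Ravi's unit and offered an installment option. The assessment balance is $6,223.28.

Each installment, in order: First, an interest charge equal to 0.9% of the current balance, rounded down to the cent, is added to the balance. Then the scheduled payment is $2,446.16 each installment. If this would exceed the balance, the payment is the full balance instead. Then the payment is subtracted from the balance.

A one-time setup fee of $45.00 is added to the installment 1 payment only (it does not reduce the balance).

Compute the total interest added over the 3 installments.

Installment 1: $6,223.28 +$56.00 interest = $6,279.28; pay $2,446.16 (+ $45.00 fee) → $3,833.12
Installment 2: $3,833.12 +$34.49 interest = $3,867.61; pay $2,446.16 → $1,421.45
Installment 3: $1,421.45 +$12.79 interest = $1,434.24; pay $1,434.24 → $0.00
Total interest: $56.00 + $34.49 + $12.79 = $103.28

$103.28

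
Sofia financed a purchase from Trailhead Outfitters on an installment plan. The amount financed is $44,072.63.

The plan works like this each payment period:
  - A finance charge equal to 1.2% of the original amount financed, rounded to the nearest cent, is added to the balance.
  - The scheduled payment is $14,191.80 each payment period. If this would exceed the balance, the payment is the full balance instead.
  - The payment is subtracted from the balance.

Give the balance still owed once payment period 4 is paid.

# | Opening | Interest | Payment | End bal
1 | $44,072.63 | $528.87 | $14,191.80 | $30,409.70
2 | $30,409.70 | $528.87 | $14,191.80 | $16,746.77
3 | $16,746.77 | $528.87 | $14,191.80 | $3,083.84
4 | $3,083.84 | $528.87 | $3,612.71 | $0.00

$0.00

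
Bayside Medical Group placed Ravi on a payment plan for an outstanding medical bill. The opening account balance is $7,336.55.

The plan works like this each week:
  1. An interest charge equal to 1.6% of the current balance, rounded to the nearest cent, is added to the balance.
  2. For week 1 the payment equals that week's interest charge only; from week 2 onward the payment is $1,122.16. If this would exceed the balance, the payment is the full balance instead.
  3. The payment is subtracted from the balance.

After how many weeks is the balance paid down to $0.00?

Week 1: opening $7,336.55; interest $117.38 → $7,453.93; payment $117.38; balance $7,336.55
Week 2: opening $7,336.55; interest $117.38 → $7,453.93; payment $1,122.16; balance $6,331.77
Week 3: opening $6,331.77; interest $101.31 → $6,433.08; payment $1,122.16; balance $5,310.92
Week 4: opening $5,310.92; interest $84.97 → $5,395.89; payment $1,122.16; balance $4,273.73
Week 5: opening $4,273.73; interest $68.38 → $4,342.11; payment $1,122.16; balance $3,219.95
Week 6: opening $3,219.95; interest $51.52 → $3,271.47; payment $1,122.16; balance $2,149.31
Week 7: opening $2,149.31; interest $34.39 → $2,183.70; payment $1,122.16; balance $1,061.54
Week 8: opening $1,061.54; interest $16.98 → $1,078.52; payment $1,078.52; balance $0.00
Balance reaches $0.00 in week 8.

8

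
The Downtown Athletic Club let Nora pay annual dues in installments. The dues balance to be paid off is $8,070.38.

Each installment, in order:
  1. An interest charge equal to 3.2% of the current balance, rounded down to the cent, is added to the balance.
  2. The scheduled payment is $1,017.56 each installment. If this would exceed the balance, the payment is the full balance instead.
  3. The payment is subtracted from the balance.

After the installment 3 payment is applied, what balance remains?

$5,718.77

# | Opening | Interest | Payment | End bal
1 | $8,070.38 | $258.25 | $1,017.56 | $7,311.07
2 | $7,311.07 | $233.95 | $1,017.56 | $6,527.46
3 | $6,527.46 | $208.87 | $1,017.56 | $5,718.77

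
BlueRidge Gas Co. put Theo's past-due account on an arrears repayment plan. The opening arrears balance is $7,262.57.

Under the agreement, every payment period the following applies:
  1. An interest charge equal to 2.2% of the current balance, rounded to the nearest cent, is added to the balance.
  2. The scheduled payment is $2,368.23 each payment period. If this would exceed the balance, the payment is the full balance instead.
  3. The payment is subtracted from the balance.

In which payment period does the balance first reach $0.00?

4

Payment period 1: opening $7,262.57; interest $159.78 → $7,422.35; payment $2,368.23; balance $5,054.12
Payment period 2: opening $5,054.12; interest $111.19 → $5,165.31; payment $2,368.23; balance $2,797.08
Payment period 3: opening $2,797.08; interest $61.54 → $2,858.62; payment $2,368.23; balance $490.39
Payment period 4: opening $490.39; interest $10.79 → $501.18; payment $501.18; balance $0.00
Balance reaches $0.00 in payment period 4.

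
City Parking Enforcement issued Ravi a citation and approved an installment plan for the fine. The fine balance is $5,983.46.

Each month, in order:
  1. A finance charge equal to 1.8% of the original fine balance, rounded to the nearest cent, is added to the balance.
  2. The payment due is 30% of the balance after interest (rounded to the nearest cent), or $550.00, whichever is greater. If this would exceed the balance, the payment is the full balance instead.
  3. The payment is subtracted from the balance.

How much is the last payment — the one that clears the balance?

Month 1: opening $5,983.46; interest $107.70 → $6,091.16; payment $1,827.35; balance $4,263.81
Month 2: opening $4,263.81; interest $107.70 → $4,371.51; payment $1,311.45; balance $3,060.06
Month 3: opening $3,060.06; interest $107.70 → $3,167.76; payment $950.33; balance $2,217.43
Month 4: opening $2,217.43; interest $107.70 → $2,325.13; payment $697.54; balance $1,627.59
Month 5: opening $1,627.59; interest $107.70 → $1,735.29; payment $550.00; balance $1,185.29
Month 6: opening $1,185.29; interest $107.70 → $1,292.99; payment $550.00; balance $742.99
Month 7: opening $742.99; interest $107.70 → $850.69; payment $550.00; balance $300.69
Month 8: opening $300.69; interest $107.70 → $408.39; payment $408.39; balance $0.00

$408.39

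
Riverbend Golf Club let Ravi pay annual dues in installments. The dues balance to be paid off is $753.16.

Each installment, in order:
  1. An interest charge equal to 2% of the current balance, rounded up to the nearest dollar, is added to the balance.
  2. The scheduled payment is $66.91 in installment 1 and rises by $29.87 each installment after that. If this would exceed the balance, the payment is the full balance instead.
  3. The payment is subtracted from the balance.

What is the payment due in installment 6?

Installment 1: opening $753.16; interest $16.00 → $769.16; payment $66.91; balance $702.25
Installment 2: opening $702.25; interest $15.00 → $717.25; payment $96.78; balance $620.47
Installment 3: opening $620.47; interest $13.00 → $633.47; payment $126.65; balance $506.82
Installment 4: opening $506.82; interest $11.00 → $517.82; payment $156.52; balance $361.30
Installment 5: opening $361.30; interest $8.00 → $369.30; payment $186.39; balance $182.91
Installment 6: opening $182.91; interest $4.00 → $186.91; payment $186.91; balance $0.00

$186.91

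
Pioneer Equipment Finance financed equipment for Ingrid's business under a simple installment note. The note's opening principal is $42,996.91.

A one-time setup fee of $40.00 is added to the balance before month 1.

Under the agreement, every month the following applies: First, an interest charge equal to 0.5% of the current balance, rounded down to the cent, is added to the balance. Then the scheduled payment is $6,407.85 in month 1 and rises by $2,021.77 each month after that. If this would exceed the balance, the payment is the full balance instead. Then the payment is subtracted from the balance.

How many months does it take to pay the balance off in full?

5

Month 1: opening $43,036.91; interest $215.18 → $43,252.09; payment $6,407.85; balance $36,844.24
Month 2: opening $36,844.24; interest $184.22 → $37,028.46; payment $8,429.62; balance $28,598.84
Month 3: opening $28,598.84; interest $142.99 → $28,741.83; payment $10,451.39; balance $18,290.44
Month 4: opening $18,290.44; interest $91.45 → $18,381.89; payment $12,473.16; balance $5,908.73
Month 5: opening $5,908.73; interest $29.54 → $5,938.27; payment $5,938.27; balance $0.00
Balance reaches $0.00 in month 5.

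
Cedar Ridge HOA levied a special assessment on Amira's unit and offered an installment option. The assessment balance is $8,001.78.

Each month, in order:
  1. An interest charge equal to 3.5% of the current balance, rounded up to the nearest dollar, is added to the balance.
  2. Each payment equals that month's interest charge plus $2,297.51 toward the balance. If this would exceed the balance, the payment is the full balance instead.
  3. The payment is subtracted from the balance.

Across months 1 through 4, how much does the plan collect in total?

$8,641.78

# | Opening | Interest | Payment | End bal
1 | $8,001.78 | $281.00 | $2,578.51 | $5,704.27
2 | $5,704.27 | $200.00 | $2,497.51 | $3,406.76
3 | $3,406.76 | $120.00 | $2,417.51 | $1,109.25
4 | $1,109.25 | $39.00 | $1,148.25 | $0.00
Total paid: $8,641.78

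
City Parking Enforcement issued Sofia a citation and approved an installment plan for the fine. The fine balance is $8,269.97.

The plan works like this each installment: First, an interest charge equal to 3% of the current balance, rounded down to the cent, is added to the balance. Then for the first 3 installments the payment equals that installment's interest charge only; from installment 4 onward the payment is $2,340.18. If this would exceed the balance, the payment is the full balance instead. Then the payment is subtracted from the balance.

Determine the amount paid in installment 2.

Installment 1: opening $8,269.97; interest $248.09 → $8,518.06; payment $248.09; balance $8,269.97
Installment 2: opening $8,269.97; interest $248.09 → $8,518.06; payment $248.09; balance $8,269.97

$248.09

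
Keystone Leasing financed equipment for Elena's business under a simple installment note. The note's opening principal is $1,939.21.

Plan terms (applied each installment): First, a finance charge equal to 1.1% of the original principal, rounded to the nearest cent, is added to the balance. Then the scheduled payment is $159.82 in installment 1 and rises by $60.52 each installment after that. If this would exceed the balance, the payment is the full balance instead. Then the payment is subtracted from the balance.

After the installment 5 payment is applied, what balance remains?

Installment 1: $1,939.21 +$21.33 interest = $1,960.54; pay $159.82 → $1,800.72
Installment 2: $1,800.72 +$21.33 interest = $1,822.05; pay $220.34 → $1,601.71
Installment 3: $1,601.71 +$21.33 interest = $1,623.04; pay $280.86 → $1,342.18
Installment 4: $1,342.18 +$21.33 interest = $1,363.51; pay $341.38 → $1,022.13
Installment 5: $1,022.13 +$21.33 interest = $1,043.46; pay $401.90 → $641.56

$641.56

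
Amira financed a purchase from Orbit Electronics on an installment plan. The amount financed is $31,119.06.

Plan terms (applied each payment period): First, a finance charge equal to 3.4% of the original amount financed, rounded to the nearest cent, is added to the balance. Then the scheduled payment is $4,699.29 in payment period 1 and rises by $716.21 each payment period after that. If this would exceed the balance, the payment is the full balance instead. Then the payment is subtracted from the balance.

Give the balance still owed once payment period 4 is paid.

# | Opening | Interest | Payment | End bal
1 | $31,119.06 | $1,058.05 | $4,699.29 | $27,477.82
2 | $27,477.82 | $1,058.05 | $5,415.50 | $23,120.37
3 | $23,120.37 | $1,058.05 | $6,131.71 | $18,046.71
4 | $18,046.71 | $1,058.05 | $6,847.92 | $12,256.84

$12,256.84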